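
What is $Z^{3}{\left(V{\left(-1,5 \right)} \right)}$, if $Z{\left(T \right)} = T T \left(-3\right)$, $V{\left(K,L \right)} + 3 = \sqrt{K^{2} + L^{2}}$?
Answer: $-3811185 + 746982 \sqrt{26} \approx -2309.2$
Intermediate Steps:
$V{\left(K,L \right)} = -3 + \sqrt{K^{2} + L^{2}}$
$Z{\left(T \right)} = - 3 T^{2}$ ($Z{\left(T \right)} = T^{2} \left(-3\right) = - 3 T^{2}$)
$Z^{3}{\left(V{\left(-1,5 \right)} \right)} = \left(- 3 \left(-3 + \sqrt{\left(-1\right)^{2} + 5^{2}}\right)^{2}\right)^{3} = \left(- 3 \left(-3 + \sqrt{1 + 25}\right)^{2}\right)^{3} = \left(- 3 \left(-3 + \sqrt{26}\right)^{2}\right)^{3} = - 27 \left(-3 + \sqrt{26}\right)^{6}$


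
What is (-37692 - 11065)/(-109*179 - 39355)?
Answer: 48757/58866 ≈ 0.82827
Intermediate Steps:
(-37692 - 11065)/(-109*179 - 39355) = -48757/(-19511 - 39355) = -48757/(-58866) = -48757*(-1/58866) = 48757/58866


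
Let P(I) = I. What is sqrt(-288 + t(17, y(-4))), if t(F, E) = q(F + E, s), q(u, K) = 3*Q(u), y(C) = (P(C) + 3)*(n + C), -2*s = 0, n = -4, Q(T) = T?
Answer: I*sqrt(213) ≈ 14.595*I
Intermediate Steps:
s = 0 (s = -1/2*0 = 0)
y(C) = (-4 + C)*(3 + C) (y(C) = (C + 3)*(-4 + C) = (3 + C)*(-4 + C) = (-4 + C)*(3 + C))
q(u, K) = 3*u
t(F, E) = 3*E + 3*F (t(F, E) = 3*(F + E) = 3*(E + F) = 3*E + 3*F)
sqrt(-288 + t(17, y(-4))) = sqrt(-288 + (3*(-12 + (-4)**2 - 1*(-4)) + 3*17)) = sqrt(-288 + (3*(-12 + 16 + 4) + 51)) = sqrt(-288 + (3*8 + 51)) = sqrt(-288 + (24 + 51)) = sqrt(-288 + 75) = sqrt(-213) = I*sqrt(213)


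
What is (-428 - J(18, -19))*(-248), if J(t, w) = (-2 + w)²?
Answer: 215512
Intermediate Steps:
(-428 - J(18, -19))*(-248) = (-428 - (-2 - 19)²)*(-248) = (-428 - 1*(-21)²)*(-248) = (-428 - 1*441)*(-248) = (-428 - 441)*(-248) = -869*(-248) = 215512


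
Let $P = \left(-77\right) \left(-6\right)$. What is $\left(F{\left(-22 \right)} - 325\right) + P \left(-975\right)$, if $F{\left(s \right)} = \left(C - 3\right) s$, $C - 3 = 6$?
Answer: $-450907$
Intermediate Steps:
$C = 9$ ($C = 3 + 6 = 9$)
$P = 462$
$F{\left(s \right)} = 6 s$ ($F{\left(s \right)} = \left(9 - 3\right) s = 6 s$)
$\left(F{\left(-22 \right)} - 325\right) + P \left(-975\right) = \left(6 \left(-22\right) - 325\right) + 462 \left(-975\right) = \left(-132 - 325\right) - 450450 = -457 - 450450 = -450907$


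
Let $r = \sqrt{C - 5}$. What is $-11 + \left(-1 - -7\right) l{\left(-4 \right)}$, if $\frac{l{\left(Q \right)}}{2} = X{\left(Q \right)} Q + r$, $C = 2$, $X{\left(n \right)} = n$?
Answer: $181 + 12 i \sqrt{3} \approx 181.0 + 20.785 i$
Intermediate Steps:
$r = i \sqrt{3}$ ($r = \sqrt{2 - 5} = \sqrt{-3} = i \sqrt{3} \approx 1.732 i$)
$l{\left(Q \right)} = 2 Q^{2} + 2 i \sqrt{3}$ ($l{\left(Q \right)} = 2 \left(Q Q + i \sqrt{3}\right) = 2 \left(Q^{2} + i \sqrt{3}\right) = 2 Q^{2} + 2 i \sqrt{3}$)
$-11 + \left(-1 - -7\right) l{\left(-4 \right)} = -11 + \left(-1 - -7\right) \left(2 \left(-4\right)^{2} + 2 i \sqrt{3}\right) = -11 + \left(-1 + 7\right) \left(2 \cdot 16 + 2 i \sqrt{3}\right) = -11 + 6 \left(32 + 2 i \sqrt{3}\right) = -11 + \left(192 + 12 i \sqrt{3}\right) = 181 + 12 i \sqrt{3}$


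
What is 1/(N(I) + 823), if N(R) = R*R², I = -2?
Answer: 1/815 ≈ 0.0012270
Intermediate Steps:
N(R) = R³
1/(N(I) + 823) = 1/((-2)³ + 823) = 1/(-8 + 823) = 1/815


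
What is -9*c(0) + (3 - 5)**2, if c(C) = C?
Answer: 4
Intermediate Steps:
-9*c(0) + (3 - 5)**2 = -9*0 + (3 - 5)**2 = 0 + (-2)**2 = 0 + 4 = 4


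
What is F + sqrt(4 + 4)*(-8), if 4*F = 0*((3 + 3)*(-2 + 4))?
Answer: -16*sqrt(2) ≈ -22.627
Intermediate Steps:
F = 0 (F = (0*((3 + 3)*(-2 + 4)))/4 = (0*(6*2))/4 = (0*12)/4 = (1/4)*0 = 0)
F + sqrt(4 + 4)*(-8) = 0 + sqrt(4 + 4)*(-8) = 0 + sqrt(8)*(-8) = 0 + (2*sqrt(2))*(-8) = 0 - 16*sqrt(2) = -16*sqrt(2)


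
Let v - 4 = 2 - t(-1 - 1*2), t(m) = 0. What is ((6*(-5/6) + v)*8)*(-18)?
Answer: -144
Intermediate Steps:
v = 6 (v = 4 + (2 - 1*0) = 4 + (2 + 0) = 4 + 2 = 6)
((6*(-5/6) + v)*8)*(-18) = ((6*(-5/6) + 6)*8)*(-18) = ((6*(-5*⅙) + 6)*8)*(-18) = ((6*(-⅚) + 6)*8)*(-18) = ((-5 + 6)*8)*(-18) = (1*8)*(-18) = 8*(-18) = -144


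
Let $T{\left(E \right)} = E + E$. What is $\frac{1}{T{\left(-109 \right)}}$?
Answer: $- \frac{1}{218} \approx -0.0045872$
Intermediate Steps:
$T{\left(E \right)} = 2 E$
$\frac{1}{T{\left(-109 \right)}} = \frac{1}{2 \left(-109\right)} = \frac{1}{-218} = - \frac{1}{218}$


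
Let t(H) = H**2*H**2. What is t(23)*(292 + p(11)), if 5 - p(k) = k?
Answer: 80034526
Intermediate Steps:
p(k) = 5 - k
t(H) = H**4
t(23)*(292 + p(11)) = 23**4*(292 + (5 - 1*11)) = 279841*(292 + (5 - 11)) = 279841*(292 - 6) = 279841*286 = 80034526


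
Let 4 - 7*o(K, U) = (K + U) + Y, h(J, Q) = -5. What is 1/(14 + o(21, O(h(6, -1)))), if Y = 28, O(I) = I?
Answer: 7/58 ≈ 0.12069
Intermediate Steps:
o(K, U) = -24/7 - K/7 - U/7 (o(K, U) = 4/7 - ((K + U) + 28)/7 = 4/7 - (28 + K + U)/7 = 4/7 + (-4 - K/7 - U/7) = -24/7 - K/7 - U/7)
1/(14 + o(21, O(h(6, -1)))) = 1/(14 + (-24/7 - ⅐*21 - ⅐*(-5))) = 1/(14 + (-24/7 - 3 + 5/7)) = 1/(14 - 40/7) = 1/(58/7) = 7/58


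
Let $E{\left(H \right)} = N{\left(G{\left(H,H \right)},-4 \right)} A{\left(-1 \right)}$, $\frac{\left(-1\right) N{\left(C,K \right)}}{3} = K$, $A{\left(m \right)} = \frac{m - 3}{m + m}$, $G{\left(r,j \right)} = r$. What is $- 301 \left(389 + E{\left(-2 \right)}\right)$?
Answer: $-124313$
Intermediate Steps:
$A{\left(m \right)} = \frac{-3 + m}{2 m}$
$N{\left(C,K \right)} = - 3 K$
$E{\left(H \right)} = 24$ ($E{\left(H \right)} = \left(-3\right) \left(-4\right) \frac{-3 - 1}{2 \left(-1\right)} = 12 \cdot \frac{1}{2} \left(-1\right) \left(-4\right) = 12 \cdot 2 = 24$)
$- 301 \left(389 + E{\left(-2 \right)}\right) = - 301 \left(389 + 24\right) = \left(-301\right) 413 = -124313$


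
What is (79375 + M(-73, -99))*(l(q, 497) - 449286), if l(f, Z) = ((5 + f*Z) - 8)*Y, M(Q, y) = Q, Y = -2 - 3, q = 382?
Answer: -110907098382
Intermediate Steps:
Y = -5
l(f, Z) = 15 - 5*Z*f (l(f, Z) = ((5 + f*Z) - 8)*(-5) = ((5 + Z*f) - 8)*(-5) = (-3 + Z*f)*(-5) = 15 - 5*Z*f)
(79375 + M(-73, -99))*(l(q, 497) - 449286) = (79375 - 73)*((15 - 5*497*382) - 449286) = 79302*((15 - 949270) - 449286) = 79302*(-949255 - 449286) = 79302*(-1398541) = -110907098382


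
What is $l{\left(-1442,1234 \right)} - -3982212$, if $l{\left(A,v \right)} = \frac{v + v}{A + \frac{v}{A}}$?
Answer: $\frac{4142689381960}{1040299} \approx 3.9822 \cdot 10^{6}$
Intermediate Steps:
$l{\left(A,v \right)} = \frac{2 v}{A + \frac{v}{A}}$
$l{\left(-1442,1234 \right)} - -3982212 = 2 \left(-1442\right) 1234 \frac{1}{1234 + \left(-1442\right)^{2}} - -3982212 = 2 \left(-1442\right) 1234 \frac{1}{1234 + 2079364} + 3982212 = 2 \left(-1442\right) 1234 \cdot \frac{1}{2080598} + 3982212 = - \frac{1779428}{1040299} + 3982212 = \frac{4142689381960}{1040299}$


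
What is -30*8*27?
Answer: -6480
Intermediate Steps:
-30*8*27 = -5*48*27 = -240*27 = -6480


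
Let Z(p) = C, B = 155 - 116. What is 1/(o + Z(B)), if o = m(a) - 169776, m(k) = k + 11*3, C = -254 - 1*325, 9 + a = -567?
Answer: -1/170898 ≈ -5.8514e-6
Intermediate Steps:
a = -576 (a = -9 - 567 = -576)
B = 39
C = -579 (C = -254 - 325 = -579)
m(k) = 33 + k (m(k) = k + 33 = 33 + k)
Z(p) = -579
o = -170319 (o = (33 - 576) - 169776 = -543 - 169776 = -170319)
1/(o + Z(B)) = 1/(-170319 - 579) = 1/(-170898) = -1/170898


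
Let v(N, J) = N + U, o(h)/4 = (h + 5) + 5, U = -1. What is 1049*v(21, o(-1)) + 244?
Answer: 21224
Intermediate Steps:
o(h) = 40 + 4*h (o(h) = 4*((h + 5) + 5) = 4*((5 + h) + 5) = 4*(10 + h) = 40 + 4*h)
v(N, J) = -1 + N (v(N, J) = N - 1 = -1 + N)
1049*v(21, o(-1)) + 244 = 1049*(-1 + 21) + 244 = 1049*20 + 244 = 20980 + 244 = 21224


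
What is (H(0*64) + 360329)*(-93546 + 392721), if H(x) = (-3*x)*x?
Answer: 107801428575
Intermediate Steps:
H(x) = -3*x²
(H(0*64) + 360329)*(-93546 + 392721) = (-3*(0*64)² + 360329)*(-93546 + 392721) = (-3*0² + 360329)*299175 = (-3*0 + 360329)*299175 = (0 + 360329)*299175 = 360329*299175 = 107801428575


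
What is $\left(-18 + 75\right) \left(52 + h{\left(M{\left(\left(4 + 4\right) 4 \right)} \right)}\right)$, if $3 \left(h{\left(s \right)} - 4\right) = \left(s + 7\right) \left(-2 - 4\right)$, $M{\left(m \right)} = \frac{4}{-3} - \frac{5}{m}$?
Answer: $\frac{41021}{16} \approx 2563.8$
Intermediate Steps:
$M{\left(m \right)} = - \frac{4}{3} - \frac{5}{m}$ ($M{\left(m \right)} = 4 \left(- \frac{1}{3}\right) - \frac{5}{m} = - \frac{4}{3} - \frac{5}{m}$)
$h{\left(s \right)} = -10 - 2 s$ ($h{\left(s \right)} = 4 + \frac{\left(s + 7\right) \left(-2 - 4\right)}{3} = 4 + \frac{\left(7 + s\right) \left(-6\right)}{3} = 4 + \frac{-42 - 6 s}{3} = 4 - \left(14 + 2 s\right) = -10 - 2 s$)
$\left(-18 + 75\right) \left(52 + h{\left(M{\left(\left(4 + 4\right) 4 \right)} \right)}\right) = \left(-18 + 75\right) \left(52 - \left(10 + 2 \left(- \frac{4}{3} - \frac{5}{\left(4 + 4\right) 4}\right)\right)\right) = 57 \left(52 - \left(10 + 2 \left(- \frac{4}{3} - \frac{5}{8 \cdot 4}\right)\right)\right) = 57 \left(52 - \left(10 + 2 \left(- \frac{4}{3} - \frac{5}{32}\right)\right)\right) = 57 \left(52 - \frac{337}{48}\right) = 57 \cdot \frac{2159}{48} = \frac{41021}{16}$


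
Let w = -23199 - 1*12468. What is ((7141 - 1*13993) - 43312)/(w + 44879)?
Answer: -12541/2303 ≈ -5.4455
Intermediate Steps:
w = -35667 (w = -23199 - 12468 = -35667)
((7141 - 1*13993) - 43312)/(w + 44879) = ((7141 - 1*13993) - 43312)/(-35667 + 44879) = ((7141 - 13993) - 43312)/9212 = (-6852 - 43312)*(1/9212) = -50164*1/9212 = -12541/2303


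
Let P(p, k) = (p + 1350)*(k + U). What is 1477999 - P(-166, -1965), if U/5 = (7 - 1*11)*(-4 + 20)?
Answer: 4183439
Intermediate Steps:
U = -320 (U = 5*((7 - 1*11)*(-4 + 20)) = 5*((7 - 11)*16) = 5*(-4*16) = 5*(-64) = -320)
P(p, k) = (-320 + k)*(1350 + p) (P(p, k) = (p + 1350)*(k - 320) = (1350 + p)*(-320 + k) = (-320 + k)*(1350 + p))
1477999 - P(-166, -1965) = 1477999 - (-432000 - 320*(-166) + 1350*(-1965) - 1965*(-166)) = 1477999 - (-432000 + 53120 - 2652750 + 326190) = 1477999 - 1*(-2705440) = 1477999 + 2705440 = 4183439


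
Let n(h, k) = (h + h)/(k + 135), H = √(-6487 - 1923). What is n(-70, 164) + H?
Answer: -140/299 + 29*I*√10 ≈ -0.46823 + 91.706*I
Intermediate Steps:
H = 29*I*√10 (H = √(-8410) = 29*I*√10 ≈ 91.706*I)
n(h, k) = 2*h/(135 + k) (n(h, k) = (2*h)/(135 + k) = 2*h/(135 + k))
n(-70, 164) + H = 2*(-70)/(135 + 164) + 29*I*√10 = 2*(-70)/299 + 29*I*√10 = 2*(-70)*(1/299) + 29*I*√10 = -140/299 + 29*I*√10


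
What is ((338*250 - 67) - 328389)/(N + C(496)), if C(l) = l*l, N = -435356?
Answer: 60989/47335 ≈ 1.2885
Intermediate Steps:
C(l) = l²
((338*250 - 67) - 328389)/(N + C(496)) = ((338*250 - 67) - 328389)/(-435356 + 496²) = ((84500 - 67) - 328389)/(-435356 + 246016) = (84433 - 328389)/(-189340) = -243956*(-1/189340) = 60989/47335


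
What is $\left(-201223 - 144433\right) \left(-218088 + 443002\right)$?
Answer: $-77742873584$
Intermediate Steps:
$\left(-201223 - 144433\right) \left(-218088 + 443002\right) = \left(-345656\right) 224914 = -77742873584$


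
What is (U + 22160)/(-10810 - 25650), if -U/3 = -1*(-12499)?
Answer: 15337/36460 ≈ 0.42065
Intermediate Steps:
U = -37497 (U = -(-3)*(-12499) = -3*12499 = -37497)
(U + 22160)/(-10810 - 25650) = (-37497 + 22160)/(-10810 - 25650) = -15337/(-36460) = -15337*(-1/36460) = 15337/36460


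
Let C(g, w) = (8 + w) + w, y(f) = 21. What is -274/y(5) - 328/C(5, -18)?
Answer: -4/3 ≈ -1.3333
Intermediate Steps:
C(g, w) = 8 + 2*w
-274/y(5) - 328/C(5, -18) = -274/21 - 328/(8 + 2*(-18)) = -274*1/21 - 328/(8 - 36) = -274/21 - 328/(-28) = -274/21 - 328*(-1/28) = -274/21 + 82/7 = -4/3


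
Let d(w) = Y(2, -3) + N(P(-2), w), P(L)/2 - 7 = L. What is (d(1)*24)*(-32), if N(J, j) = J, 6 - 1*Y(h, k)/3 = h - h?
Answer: -21504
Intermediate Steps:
Y(h, k) = 18 (Y(h, k) = 18 - 3*(h - h) = 18 - 3*0 = 18 + 0 = 18)
P(L) = 14 + 2*L
d(w) = 28 (d(w) = 18 + (14 + 2*(-2)) = 18 + (14 - 4) = 18 + 10 = 28)
(d(1)*24)*(-32) = (28*24)*(-32) = 672*(-32) = -21504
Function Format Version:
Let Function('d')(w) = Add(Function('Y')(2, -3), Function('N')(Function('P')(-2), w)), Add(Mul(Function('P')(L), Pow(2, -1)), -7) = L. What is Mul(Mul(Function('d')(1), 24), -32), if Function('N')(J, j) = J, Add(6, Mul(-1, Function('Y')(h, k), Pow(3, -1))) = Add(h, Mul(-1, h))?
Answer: -21504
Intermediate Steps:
Function('Y')(h, k) = 18 (Function('Y')(h, k) = Add(18, Mul(-3, Add(h, Mul(-1, h)))) = Add(18, Mul(-3, 0)) = Add(18, 0) = 18)
Function('P')(L) = Add(14, Mul(2, L))
Function('d')(w) = 28 (Function('d')(w) = Add(18, Add(14, Mul(2, -2))) = Add(18, Add(14, -4)) = Add(18, 10) = 28)
Mul(Mul(Function('d')(1), 24), -32) = Mul(Mul(28, 24), -32) = Mul(672, -32) = -21504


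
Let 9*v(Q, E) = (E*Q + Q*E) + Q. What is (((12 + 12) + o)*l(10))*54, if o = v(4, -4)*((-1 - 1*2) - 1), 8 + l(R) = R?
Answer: 3936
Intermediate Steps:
l(R) = -8 + R
v(Q, E) = Q/9 + 2*E*Q/9 (v(Q, E) = ((E*Q + Q*E) + Q)/9 = ((E*Q + E*Q) + Q)/9 = (2*E*Q + Q)/9 = (Q + 2*E*Q)/9 = Q/9 + 2*E*Q/9)
o = 112/9 (o = ((⅑)*4*(1 + 2*(-4)))*((-1 - 1*2) - 1) = ((⅑)*4*(1 - 8))*((-1 - 2) - 1) = ((⅑)*4*(-7))*(-3 - 1) = -28/9*(-4) = 112/9 ≈ 12.444)
(((12 + 12) + o)*l(10))*54 = (((12 + 12) + 112/9)*(-8 + 10))*54 = ((24 + 112/9)*2)*54 = ((328/9)*2)*54 = (656/9)*54 = 3936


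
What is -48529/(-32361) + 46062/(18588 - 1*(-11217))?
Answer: 979006409/321506535 ≈ 3.0451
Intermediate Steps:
-48529/(-32361) + 46062/(18588 - 1*(-11217)) = -48529*(-1/32361) + 46062/(18588 + 11217) = 48529/32361 + 46062/29805 = 48529/32361 + 46062*(1/29805) = 48529/32361 + 15354/9935 = 979006409/321506535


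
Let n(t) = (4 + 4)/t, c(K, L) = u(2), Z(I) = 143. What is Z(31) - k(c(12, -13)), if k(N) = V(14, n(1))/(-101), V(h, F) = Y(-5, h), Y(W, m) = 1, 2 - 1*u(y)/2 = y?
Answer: 14444/101 ≈ 143.01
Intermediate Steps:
u(y) = 4 - 2*y
c(K, L) = 0 (c(K, L) = 4 - 2*2 = 4 - 4 = 0)
n(t) = 8/t
V(h, F) = 1
k(N) = -1/101 (k(N) = 1/(-101) = 1*(-1/101) = -1/101)
Z(31) - k(c(12, -13)) = 143 - 1*(-1/101) = 143 + 1/101 = 14444/101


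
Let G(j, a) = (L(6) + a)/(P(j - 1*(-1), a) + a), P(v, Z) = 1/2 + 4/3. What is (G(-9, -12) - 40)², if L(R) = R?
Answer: 5779216/3721 ≈ 1553.1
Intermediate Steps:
P(v, Z) = 11/6 (P(v, Z) = 1*(½) + 4*(⅓) = ½ + 4/3 = 11/6)
G(j, a) = (6 + a)/(11/6 + a)
(G(-9, -12) - 40)² = (6*(6 - 12)/(11 + 6*(-12)) - 40)² = (6*(-6)/(11 - 72) - 40)² = (6*(-6)/(-61) - 40)² = (6*(-1/61)*(-6) - 40)² = (36/61 - 40)² = (-2404/61)² = 5779216/3721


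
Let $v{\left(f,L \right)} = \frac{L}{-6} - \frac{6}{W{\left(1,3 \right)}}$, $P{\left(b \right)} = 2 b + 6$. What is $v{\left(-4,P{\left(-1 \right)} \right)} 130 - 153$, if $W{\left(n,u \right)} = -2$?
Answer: $\frac{451}{3} \approx 150.33$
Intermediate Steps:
$P{\left(b \right)} = 6 + 2 b$
$v{\left(f,L \right)} = 3 - \frac{L}{6}$ ($v{\left(f,L \right)} = \frac{L}{-6} - \frac{6}{-2} = L \left(- \frac{1}{6}\right) - -3 = - \frac{L}{6} + 3 = 3 - \frac{L}{6}$)
$v{\left(-4,P{\left(-1 \right)} \right)} 130 - 153 = \left(3 - \frac{6 + 2 \left(-1\right)}{6}\right) 130 - 153 = \left(3 - \frac{6 - 2}{6}\right) 130 - 153 = \left(3 - \frac{2}{3}\right) 130 - 153 = \frac{7}{3} \cdot 130 - 153 = \frac{910}{3} - 153 = \frac{451}{3}$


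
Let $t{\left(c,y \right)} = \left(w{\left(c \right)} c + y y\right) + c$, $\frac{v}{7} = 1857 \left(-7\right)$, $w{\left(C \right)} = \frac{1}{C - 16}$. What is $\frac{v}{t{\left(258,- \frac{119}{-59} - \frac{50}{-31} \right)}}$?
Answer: $- \frac{12277205077291}{36732168156} \approx -334.24$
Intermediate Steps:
$w{\left(C \right)} = \frac{1}{-16 + C}$
$v = -90993$ ($v = 7 \cdot 1857 \left(-7\right) = 7 \left(-12999\right) = -90993$)
$t{\left(c,y \right)} = c + y^{2} + \frac{c}{-16 + c}$ ($t{\left(c,y \right)} = \left(\frac{c}{-16 + c} + y y\right) + c = \left(\frac{c}{-16 + c} + y^{2}\right) + c = \left(y^{2} + \frac{c}{-16 + c}\right) + c = c + y^{2} + \frac{c}{-16 + c}$)
$\frac{v}{t{\left(258,- \frac{119}{-59} - \frac{50}{-31} \right)}} = - \frac{90993}{\frac{1}{-16 + 258} \left(258 + \left(-16 + 258\right) \left(258 + \left(- \frac{119}{-59} - \frac{50}{-31}\right)^{2}\right)\right)} = - \frac{90993}{\frac{1}{242} \left(258 + 242 \left(258 + \left(\left(-119\right) \left(- \frac{1}{59}\right) - - \frac{50}{31}\right)^{2}\right)\right)} = - \frac{90993}{\frac{1}{242} \left(258 + 242 \left(258 + \left(\frac{119}{59} + \frac{50}{31}\right)^{2}\right)\right)} = - \frac{90993}{\frac{1}{242} \left(258 + 242 \left(258 + \left(\frac{6639}{1829}\right)^{2}\right)\right)} = - \frac{90993}{\frac{1}{242} \left(258 + 242 \left(258 + \frac{44076321}{3345241}\right)\right)} = - \frac{90993}{\frac{1}{242} \left(258 + 242 \cdot \frac{907148499}{3345241}\right)} = - \frac{90993}{\frac{1}{242} \left(258 + \frac{219529936758}{3345241}\right)} = - \frac{90993}{\frac{1}{242} \cdot \frac{220393008936}{3345241}} = - \frac{90993}{\frac{110196504468}{404774161}} = \left(-90993\right) \frac{404774161}{110196504468} = - \frac{12277205077291}{36732168156}$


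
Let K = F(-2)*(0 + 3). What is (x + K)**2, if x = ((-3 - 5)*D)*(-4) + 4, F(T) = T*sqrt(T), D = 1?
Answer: 1224 - 432*I*sqrt(2) ≈ 1224.0 - 610.94*I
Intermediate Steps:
F(T) = T**(3/2)
K = -6*I*sqrt(2) (K = (-2)**(3/2)*(0 + 3) = -2*I*sqrt(2)*3 = -6*I*sqrt(2) ≈ -8.4853*I)
x = 36 (x = ((-3 - 5)*1)*(-4) + 4 = -8*1*(-4) + 4 = -8*(-4) + 4 = 32 + 4 = 36)
(x + K)**2 = (36 - 6*I*sqrt(2))**2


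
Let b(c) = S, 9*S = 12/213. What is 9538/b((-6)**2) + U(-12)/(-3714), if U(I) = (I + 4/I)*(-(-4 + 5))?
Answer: 8488507612/5571 ≈ 1.5237e+6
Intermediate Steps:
S = 4/639 (S = (12/213)/9 = (12*(1/213))/9 = (1/9)*(4/71) = 4/639 ≈ 0.0062598)
b(c) = 4/639
U(I) = -I - 4/I (U(I) = (I + 4/I)*(-1*1) = (I + 4/I)*(-1) = -I - 4/I)
9538/b((-6)**2) + U(-12)/(-3714) = 9538/(4/639) + (-1*(-12) - 4/(-12))/(-3714) = 9538*(639/4) + (12 - 4*(-1/12))*(-1/3714) = 3047391/2 + (12 + 1/3)*(-1/3714) = 3047391/2 + (37/3)*(-1/3714) = 3047391/2 - 37/11142 = 8488507612/5571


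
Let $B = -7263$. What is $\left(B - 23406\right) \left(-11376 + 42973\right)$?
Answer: $-969048393$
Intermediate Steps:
$\left(B - 23406\right) \left(-11376 + 42973\right) = \left(-7263 - 23406\right) \left(-11376 + 42973\right) = \left(-30669\right) 31597 = -969048393$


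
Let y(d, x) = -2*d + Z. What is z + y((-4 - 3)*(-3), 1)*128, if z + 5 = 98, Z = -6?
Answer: -6051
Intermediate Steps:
z = 93 (z = -5 + 98 = 93)
y(d, x) = -6 - 2*d (y(d, x) = -2*d - 6 = -6 - 2*d)
z + y((-4 - 3)*(-3), 1)*128 = 93 + (-6 - 2*(-4 - 3)*(-3))*128 = 93 + (-6 - (-14)*(-3))*128 = 93 + (-6 - 2*21)*128 = 93 + (-6 - 42)*128 = 93 - 48*128 = 93 - 6144 = -6051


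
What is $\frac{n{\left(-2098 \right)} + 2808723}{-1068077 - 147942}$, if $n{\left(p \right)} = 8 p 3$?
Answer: $- \frac{394053}{173717} \approx -2.2684$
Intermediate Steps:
$n{\left(p \right)} = 24 p$
$\frac{n{\left(-2098 \right)} + 2808723}{-1068077 - 147942} = \frac{24 \left(-2098\right) + 2808723}{-1068077 - 147942} = \frac{-50352 + 2808723}{-1216019} = 2758371 \left(- \frac{1}{1216019}\right) = - \frac{394053}{173717}$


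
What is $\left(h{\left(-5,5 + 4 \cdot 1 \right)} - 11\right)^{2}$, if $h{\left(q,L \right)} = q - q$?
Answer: $121$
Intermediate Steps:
$h{\left(q,L \right)} = 0$
$\left(h{\left(-5,5 + 4 \cdot 1 \right)} - 11\right)^{2} = \left(0 - 11\right)^{2} = \left(-11\right)^{2} = 121$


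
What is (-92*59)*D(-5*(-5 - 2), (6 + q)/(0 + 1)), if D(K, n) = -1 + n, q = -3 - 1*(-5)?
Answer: -37996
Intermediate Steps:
q = 2 (q = -3 + 5 = 2)
(-92*59)*D(-5*(-5 - 2), (6 + q)/(0 + 1)) = (-92*59)*(-1 + (6 + 2)/(0 + 1)) = -5428*(-1 + 8/1) = -5428*(-1 + 8*1) = -5428*(-1 + 8) = -5428*7 = -37996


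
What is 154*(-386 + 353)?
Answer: -5082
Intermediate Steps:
154*(-386 + 353) = 154*(-33) = -5082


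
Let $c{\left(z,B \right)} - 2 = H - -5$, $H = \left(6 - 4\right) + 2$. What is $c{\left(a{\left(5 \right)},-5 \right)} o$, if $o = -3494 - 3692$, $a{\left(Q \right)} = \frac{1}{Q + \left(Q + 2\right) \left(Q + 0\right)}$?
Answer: $-79046$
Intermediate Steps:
$H = 4$ ($H = 2 + 2 = 4$)
$a{\left(Q \right)} = \frac{1}{Q + Q \left(2 + Q\right)}$ ($a{\left(Q \right)} = \frac{1}{Q + \left(2 + Q\right) Q} = \frac{1}{Q + Q \left(2 + Q\right)}$)
$c{\left(z,B \right)} = 11$ ($c{\left(z,B \right)} = 2 + \left(4 - -5\right) = 2 + \left(4 + 5\right) = 2 + 9 = 11$)
$o = -7186$
$c{\left(a{\left(5 \right)},-5 \right)} o = 11 \left(-7186\right) = -79046$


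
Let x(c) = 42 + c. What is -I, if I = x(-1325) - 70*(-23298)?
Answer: -1629577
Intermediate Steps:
I = 1629577 (I = (42 - 1325) - 70*(-23298) = -1283 - 1*(-1630860) = -1283 + 1630860 = 1629577)
-I = -1*1629577 = -1629577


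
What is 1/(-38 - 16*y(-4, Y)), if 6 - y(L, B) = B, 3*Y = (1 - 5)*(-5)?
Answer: -3/82 ≈ -0.036585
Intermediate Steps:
Y = 20/3 (Y = ((1 - 5)*(-5))/3 = (-4*(-5))/3 = (⅓)*20 = 20/3 ≈ 6.6667)
y(L, B) = 6 - B
1/(-38 - 16*y(-4, Y)) = 1/(-38 - 16*(6 - 1*20/3)) = 1/(-38 - 16*(6 - 20/3)) = 1/(-38 - 16*(-⅔)) = 1/(-38 + 32/3) = 1/(-82/3) = -3/82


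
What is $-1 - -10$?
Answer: $9$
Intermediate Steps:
$-1 - -10 = -1 + 10 = 9$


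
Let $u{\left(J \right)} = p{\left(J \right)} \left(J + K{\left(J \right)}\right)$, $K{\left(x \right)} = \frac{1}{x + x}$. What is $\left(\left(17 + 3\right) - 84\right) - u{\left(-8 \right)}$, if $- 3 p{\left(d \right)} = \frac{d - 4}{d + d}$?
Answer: $- \frac{4225}{64} \approx -66.016$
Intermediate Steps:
$p{\left(d \right)} = - \frac{-4 + d}{6 d}$ ($p{\left(d \right)} = - \frac{\left(d - 4\right) \frac{1}{d + d}}{3} = - \frac{\left(-4 + d\right) \frac{1}{2 d}}{3} = - \frac{\frac{1}{2} \frac{1}{d} \left(-4 + d\right)}{3} = - \frac{-4 + d}{6 d}$)
$K{\left(x \right)} = \frac{1}{2 x}$
$u{\left(J \right)} = \frac{\left(4 - J\right) \left(J + \frac{1}{2 J}\right)}{6 J}$ ($u{\left(J \right)} = \frac{4 - J}{6 J} \left(J + \frac{1}{2 J}\right) = \frac{\left(4 - J\right) \left(J + \frac{1}{2 J}\right)}{6 J}$)
$\left(\left(17 + 3\right) - 84\right) - u{\left(-8 \right)} = \left(\left(17 + 3\right) - 84\right) - - \frac{\left(1 + 2 \left(-8\right)^{2}\right) \left(-4 - 8\right)}{12 \cdot 64} = \left(20 - 84\right) - \left(- \frac{1}{12}\right) \frac{1}{64} \left(1 + 2 \cdot 64\right) \left(-12\right) = -64 - \left(- \frac{1}{12}\right) \frac{1}{64} \left(1 + 128\right) \left(-12\right) = -64 - \left(- \frac{1}{12}\right) \frac{1}{64} \cdot 129 \left(-12\right) = -64 - \frac{129}{64} = - \frac{4225}{64}$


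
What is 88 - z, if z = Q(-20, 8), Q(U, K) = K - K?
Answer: 88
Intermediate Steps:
Q(U, K) = 0
z = 0
88 - z = 88 - 1*0 = 88 + 0 = 88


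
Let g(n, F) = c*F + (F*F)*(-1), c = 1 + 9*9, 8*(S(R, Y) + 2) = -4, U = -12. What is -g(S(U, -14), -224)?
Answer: 68544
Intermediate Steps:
S(R, Y) = -5/2 (S(R, Y) = -2 + (⅛)*(-4) = -2 - ½ = -5/2)
c = 82 (c = 1 + 81 = 82)
g(n, F) = -F² + 82*F (g(n, F) = 82*F + (F*F)*(-1) = 82*F + F²*(-1) = 82*F - F² = -F² + 82*F)
-g(S(U, -14), -224) = -(-224)*(82 - 1*(-224)) = -(-224)*(82 + 224) = -(-224)*306 = -1*(-68544) = 68544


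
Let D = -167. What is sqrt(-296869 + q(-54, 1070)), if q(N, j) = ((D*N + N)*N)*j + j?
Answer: I*sqrt(518235719) ≈ 22765.0*I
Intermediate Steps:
q(N, j) = j - 166*j*N**2 (q(N, j) = ((-167*N + N)*N)*j + j = ((-166*N)*N)*j + j = (-166*N**2)*j + j = -166*j*N**2 + j = j - 166*j*N**2)
sqrt(-296869 + q(-54, 1070)) = sqrt(-296869 + 1070*(1 - 166*(-54)**2)) = sqrt(-296869 + 1070*(1 - 166*2916)) = sqrt(-296869 + 1070*(1 - 484056)) = sqrt(-296869 + 1070*(-484055)) = sqrt(-296869 - 517938850) = sqrt(-518235719) = I*sqrt(518235719)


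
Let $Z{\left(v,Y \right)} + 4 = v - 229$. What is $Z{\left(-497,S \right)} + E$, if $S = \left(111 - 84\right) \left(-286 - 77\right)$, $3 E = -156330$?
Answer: $-52840$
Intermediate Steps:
$E = -52110$ ($E = \frac{1}{3} \left(-156330\right) = -52110$)
$S = -9801$ ($S = 27 \left(-363\right) = -9801$)
$Z{\left(v,Y \right)} = -233 + v$ ($Z{\left(v,Y \right)} = -4 + \left(v - 229\right) = -4 + \left(-229 + v\right) = -233 + v$)
$Z{\left(-497,S \right)} + E = \left(-233 - 497\right) - 52110 = -730 - 52110 = -52840$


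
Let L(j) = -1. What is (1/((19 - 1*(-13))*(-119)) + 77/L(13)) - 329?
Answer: -1546049/3808 ≈ -406.00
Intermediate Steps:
(1/((19 - 1*(-13))*(-119)) + 77/L(13)) - 329 = (1/((19 - 1*(-13))*(-119)) + 77/(-1)) - 329 = (-1/119/(19 + 13) + 77*(-1)) - 329 = (-1/119/32 - 77) - 329 = ((1/32)*(-1/119) - 77) - 329 = (-1/3808 - 77) - 329 = -293217/3808 - 329 = -1546049/3808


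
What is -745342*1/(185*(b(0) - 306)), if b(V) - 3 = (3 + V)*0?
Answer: 745342/56055 ≈ 13.297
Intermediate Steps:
b(V) = 3 (b(V) = 3 + (3 + V)*0 = 3 + 0 = 3)
-745342*1/(185*(b(0) - 306)) = -745342*1/(185*(3 - 306)) = -745342/(185*(-303)) = -745342/(-56055) = -745342*(-1/56055) = 745342/56055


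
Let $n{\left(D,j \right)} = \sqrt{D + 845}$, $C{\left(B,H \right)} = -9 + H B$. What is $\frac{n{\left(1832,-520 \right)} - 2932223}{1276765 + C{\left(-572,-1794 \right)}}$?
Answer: $- \frac{2932223}{2302924} + \frac{\sqrt{2677}}{2302924} \approx -1.2732$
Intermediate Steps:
$C{\left(B,H \right)} = -9 + B H$
$n{\left(D,j \right)} = \sqrt{845 + D}$
$\frac{n{\left(1832,-520 \right)} - 2932223}{1276765 + C{\left(-572,-1794 \right)}} = \frac{\sqrt{845 + 1832} - 2932223}{1276765 - -1026159} = \frac{\sqrt{2677} - 2932223}{1276765 + \left(-9 + 1026168\right)} = \frac{-2932223 + \sqrt{2677}}{1276765 + 1026159} = \frac{-2932223 + \sqrt{2677}}{2302924} = \left(-2932223 + \sqrt{2677}\right) \frac{1}{2302924} = - \frac{2932223}{2302924} + \frac{\sqrt{2677}}{2302924}$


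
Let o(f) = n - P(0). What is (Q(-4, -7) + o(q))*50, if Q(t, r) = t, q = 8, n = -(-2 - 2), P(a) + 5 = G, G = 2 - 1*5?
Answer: 400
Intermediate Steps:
G = -3 (G = 2 - 5 = -3)
P(a) = -8 (P(a) = -5 - 3 = -8)
n = 4 (n = -1*(-4) = 4)
o(f) = 12 (o(f) = 4 - 1*(-8) = 4 + 8 = 12)
(Q(-4, -7) + o(q))*50 = (-4 + 12)*50 = 8*50 = 400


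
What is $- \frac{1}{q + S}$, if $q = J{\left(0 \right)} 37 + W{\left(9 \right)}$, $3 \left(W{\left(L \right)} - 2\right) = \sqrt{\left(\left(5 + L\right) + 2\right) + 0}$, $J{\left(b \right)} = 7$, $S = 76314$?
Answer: $- \frac{3}{229729} \approx -1.3059 \cdot 10^{-5}$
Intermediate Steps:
$W{\left(L \right)} = 2 + \frac{\sqrt{7 + L}}{3}$ ($W{\left(L \right)} = 2 + \frac{\sqrt{\left(\left(5 + L\right) + 2\right) + 0}}{3} = 2 + \frac{\sqrt{\left(7 + L\right) + 0}}{3} = 2 + \frac{\sqrt{7 + L}}{3}$)
$q = \frac{787}{3}$ ($q = 7 \cdot 37 + \left(2 + \frac{\sqrt{7 + 9}}{3}\right) = 259 + \left(2 + \frac{\sqrt{16}}{3}\right) = 259 + \left(2 + \frac{1}{3} \cdot 4\right) = 259 + \left(2 + \frac{4}{3}\right) = 259 + \frac{10}{3} = \frac{787}{3} \approx 262.33$)
$- \frac{1}{q + S} = - \frac{1}{\frac{787}{3} + 76314} = - \frac{1}{\frac{229729}{3}} = \left(-1\right) \frac{3}{229729} = - \frac{3}{229729}$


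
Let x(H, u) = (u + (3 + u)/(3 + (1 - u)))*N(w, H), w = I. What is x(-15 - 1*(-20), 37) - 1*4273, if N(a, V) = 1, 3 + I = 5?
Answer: -139828/33 ≈ -4237.2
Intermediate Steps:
I = 2 (I = -3 + 5 = 2)
w = 2
x(H, u) = u + (3 + u)/(4 - u) (x(H, u) = (u + (3 + u)/(3 + (1 - u)))*1 = (u + (3 + u)/(4 - u))*1 = u + (3 + u)/(4 - u))
x(-15 - 1*(-20), 37) - 1*4273 = (-3 + 37² - 5*37)/(-4 + 37) - 1*4273 = (-3 + 1369 - 185)/33 - 4273 = (1/33)*1181 - 4273 = 1181/33 - 4273 = -139828/33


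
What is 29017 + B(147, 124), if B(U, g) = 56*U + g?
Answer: 37373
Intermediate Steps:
B(U, g) = g + 56*U
29017 + B(147, 124) = 29017 + (124 + 56*147) = 29017 + (124 + 8232) = 29017 + 8356 = 37373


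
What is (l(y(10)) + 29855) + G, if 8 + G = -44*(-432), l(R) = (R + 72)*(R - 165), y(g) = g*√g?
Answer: 37975 - 930*√10 ≈ 35034.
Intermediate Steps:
y(g) = g^(3/2)
l(R) = (-165 + R)*(72 + R) (l(R) = (72 + R)*(-165 + R) = (-165 + R)*(72 + R))
G = 19000 (G = -8 - 44*(-432) = -8 + 19008 = 19000)
(l(y(10)) + 29855) + G = ((-11880 + (10^(3/2))² - 930*√10) + 29855) + 19000 = ((-11880 + (10*√10)² - 930*√10) + 29855) + 19000 = ((-11880 + 1000 - 930*√10) + 29855) + 19000 = ((-10880 - 930*√10) + 29855) + 19000 = (18975 - 930*√10) + 19000 = 37975 - 930*√10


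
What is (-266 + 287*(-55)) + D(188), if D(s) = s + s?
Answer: -15675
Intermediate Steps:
D(s) = 2*s
(-266 + 287*(-55)) + D(188) = (-266 + 287*(-55)) + 2*188 = (-266 - 15785) + 376 = -16051 + 376 = -15675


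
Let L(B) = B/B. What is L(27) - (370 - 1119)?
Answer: 750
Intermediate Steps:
L(B) = 1
L(27) - (370 - 1119) = 1 - (370 - 1119) = 1 - 1*(-749) = 1 + 749 = 750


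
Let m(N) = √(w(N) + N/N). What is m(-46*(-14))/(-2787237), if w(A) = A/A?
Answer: -√2/2787237 ≈ -5.0739e-7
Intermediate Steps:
w(A) = 1
m(N) = √2 (m(N) = √(1 + N/N) = √(1 + 1) = √2)
m(-46*(-14))/(-2787237) = √2/(-2787237) = √2*(-1/2787237) = -√2/2787237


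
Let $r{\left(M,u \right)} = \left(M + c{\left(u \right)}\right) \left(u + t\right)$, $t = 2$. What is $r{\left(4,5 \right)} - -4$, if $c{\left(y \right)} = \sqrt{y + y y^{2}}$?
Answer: $32 + 7 \sqrt{130} \approx 111.81$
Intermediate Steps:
$c{\left(y \right)} = \sqrt{y + y^{3}}$
$r{\left(M,u \right)} = \left(2 + u\right) \left(M + \sqrt{u + u^{3}}\right)$ ($r{\left(M,u \right)} = \left(M + \sqrt{u + u^{3}}\right) \left(u + 2\right) = \left(M + \sqrt{u + u^{3}}\right) \left(2 + u\right) = \left(2 + u\right) \left(M + \sqrt{u + u^{3}}\right)$)
$r{\left(4,5 \right)} - -4 = \left(2 \cdot 4 + 2 \sqrt{5 + 5^{3}} + 4 \cdot 5 + 5 \sqrt{5 + 5^{3}}\right) - -4 = \left(8 + 2 \sqrt{5 + 125} + 20 + 5 \sqrt{5 + 125}\right) + 4 = \left(8 + 2 \sqrt{130} + 20 + 5 \sqrt{130}\right) + 4 = \left(28 + 7 \sqrt{130}\right) + 4 = 32 + 7 \sqrt{130}$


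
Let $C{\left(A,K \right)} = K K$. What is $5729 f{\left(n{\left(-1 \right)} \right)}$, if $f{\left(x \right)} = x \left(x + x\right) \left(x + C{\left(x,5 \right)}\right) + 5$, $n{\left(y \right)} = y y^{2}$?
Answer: $303637$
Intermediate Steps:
$C{\left(A,K \right)} = K^{2}$
$n{\left(y \right)} = y^{3}$
$f{\left(x \right)} = 5 + 2 x^{2} \left(25 + x\right)$ ($f{\left(x \right)} = x \left(x + x\right) \left(x + 5^{2}\right) + 5 = x 2 x \left(x + 25\right) + 5 = x 2 x \left(25 + x\right) + 5 = 2 x^{2} \left(25 + x\right) + 5 = 5 + 2 x^{2} \left(25 + x\right)$)
$5729 f{\left(n{\left(-1 \right)} \right)} = 5729 \left(5 + 2 \left(\left(-1\right)^{3}\right)^{3} + 50 \left(\left(-1\right)^{3}\right)^{2}\right) = 5729 \left(5 + 2 \left(-1\right)^{3} + 50 \left(-1\right)^{2}\right) = 5729 \left(5 + 2 \left(-1\right) + 50 \cdot 1\right) = 5729 \left(5 - 2 + 50\right) = 5729 \cdot 53 = 303637$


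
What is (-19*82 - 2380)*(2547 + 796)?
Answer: -13164734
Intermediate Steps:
(-19*82 - 2380)*(2547 + 796) = (-1558 - 2380)*3343 = -3938*3343 = -13164734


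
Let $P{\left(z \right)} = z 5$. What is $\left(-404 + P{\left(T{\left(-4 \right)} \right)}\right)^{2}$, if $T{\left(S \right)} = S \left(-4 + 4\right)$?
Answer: $163216$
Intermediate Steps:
$T{\left(S \right)} = 0$ ($T{\left(S \right)} = S 0 = 0$)
$P{\left(z \right)} = 5 z$
$\left(-404 + P{\left(T{\left(-4 \right)} \right)}\right)^{2} = \left(-404 + 5 \cdot 0\right)^{2} = \left(-404 + 0\right)^{2} = \left(-404\right)^{2} = 163216$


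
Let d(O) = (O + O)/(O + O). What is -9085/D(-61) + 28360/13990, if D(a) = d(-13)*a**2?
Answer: -2157159/5205679 ≈ -0.41439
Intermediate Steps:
d(O) = 1 (d(O) = (2*O)/((2*O)) = (2*O)*(1/(2*O)) = 1)
D(a) = a**2 (D(a) = 1*a**2 = a**2)
-9085/D(-61) + 28360/13990 = -9085/((-61)**2) + 28360/13990 = -9085/3721 + 28360*(1/13990) = -9085*1/3721 + 2836/1399 = -9085/3721 + 2836/1399 = -2157159/5205679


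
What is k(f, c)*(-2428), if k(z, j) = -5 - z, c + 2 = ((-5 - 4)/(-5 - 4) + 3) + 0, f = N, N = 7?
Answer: 29136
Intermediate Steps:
f = 7
c = 2 (c = -2 + (((-5 - 4)/(-5 - 4) + 3) + 0) = -2 + ((-9/(-9) + 3) + 0) = -2 + ((-9*(-⅑) + 3) + 0) = -2 + ((1 + 3) + 0) = -2 + (4 + 0) = -2 + 4 = 2)
k(f, c)*(-2428) = (-5 - 1*7)*(-2428) = (-5 - 7)*(-2428) = -12*(-2428) = 29136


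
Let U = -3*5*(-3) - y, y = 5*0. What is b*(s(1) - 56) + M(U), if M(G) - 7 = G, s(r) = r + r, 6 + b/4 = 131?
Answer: -26948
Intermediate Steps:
b = 500 (b = -24 + 4*131 = -24 + 524 = 500)
s(r) = 2*r
y = 0
U = 45 (U = -3*5*(-3) - 1*0 = -15*(-3) + 0 = 45 + 0 = 45)
M(G) = 7 + G
b*(s(1) - 56) + M(U) = 500*(2*1 - 56) + (7 + 45) = 500*(2 - 56) + 52 = 500*(-54) + 52 = -27000 + 52 = -26948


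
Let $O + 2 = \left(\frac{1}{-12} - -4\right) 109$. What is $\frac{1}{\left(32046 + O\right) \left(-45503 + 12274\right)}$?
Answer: $- \frac{12}{12947713079} \approx -9.268 \cdot 10^{-10}$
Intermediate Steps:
$O = \frac{5099}{12}$ ($O = -2 + \left(\frac{1}{-12} - -4\right) 109 = -2 + \left(- \frac{1}{12} + \left(-33 + 37\right)\right) 109 = -2 + \left(- \frac{1}{12} + 4\right) 109 = -2 + \frac{47}{12} \cdot 109 = -2 + \frac{5123}{12} = \frac{5099}{12} \approx 424.92$)
$\frac{1}{\left(32046 + O\right) \left(-45503 + 12274\right)} = \frac{1}{\left(32046 + \frac{5099}{12}\right) \left(-45503 + 12274\right)} = \frac{1}{\frac{389651}{12} \left(-33229\right)} = \frac{1}{- \frac{12947713079}{12}} = - \frac{12}{12947713079}$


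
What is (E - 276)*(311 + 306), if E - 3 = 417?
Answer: 88848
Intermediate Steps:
E = 420 (E = 3 + 417 = 420)
(E - 276)*(311 + 306) = (420 - 276)*(311 + 306) = 144*617 = 88848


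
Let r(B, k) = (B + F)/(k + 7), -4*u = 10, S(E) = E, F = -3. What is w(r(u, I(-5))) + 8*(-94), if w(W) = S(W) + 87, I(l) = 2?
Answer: -11981/18 ≈ -665.61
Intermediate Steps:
u = -5/2 (u = -¼*10 = -5/2 ≈ -2.5000)
r(B, k) = (-3 + B)/(7 + k) (r(B, k) = (B - 3)/(k + 7) = (-3 + B)/(7 + k))
w(W) = 87 + W (w(W) = W + 87 = 87 + W)
w(r(u, I(-5))) + 8*(-94) = (87 + (-3 - 5/2)/(7 + 2)) + 8*(-94) = (87 - 11/2/9) - 752 = (87 + (⅑)*(-11/2)) - 752 = (87 - 11/18) - 752 = 1555/18 - 752 = -11981/18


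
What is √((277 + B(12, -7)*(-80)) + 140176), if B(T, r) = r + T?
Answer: √140053 ≈ 374.24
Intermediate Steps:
B(T, r) = T + r
√((277 + B(12, -7)*(-80)) + 140176) = √((277 + (12 - 7)*(-80)) + 140176) = √((277 + 5*(-80)) + 140176) = √((277 - 400) + 140176) = √(-123 + 140176) = √140053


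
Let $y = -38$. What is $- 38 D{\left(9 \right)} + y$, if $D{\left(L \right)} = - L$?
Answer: $304$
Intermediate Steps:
$- 38 D{\left(9 \right)} + y = - 38 \left(\left(-1\right) 9\right) - 38 = \left(-38\right) \left(-9\right) - 38 = 342 - 38 = 304$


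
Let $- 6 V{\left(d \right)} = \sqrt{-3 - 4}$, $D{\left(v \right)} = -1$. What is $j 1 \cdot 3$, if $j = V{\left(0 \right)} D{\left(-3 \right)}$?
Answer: $\frac{i \sqrt{7}}{2} \approx 1.3229 i$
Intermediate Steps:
$V{\left(d \right)} = - \frac{i \sqrt{7}}{6}$ ($V{\left(d \right)} = - \frac{\sqrt{-3 - 4}}{6} = - \frac{\sqrt{-7}}{6} = - \frac{i \sqrt{7}}{6}$)
$j = \frac{i \sqrt{7}}{6}$ ($j = - \frac{i \sqrt{7}}{6} \left(-1\right) = \frac{i \sqrt{7}}{6} \approx 0.44096 i$)
$j 1 \cdot 3 = \frac{i \sqrt{7}}{6} \cdot 1 \cdot 3 = \frac{i \sqrt{7}}{6} \cdot 3 = \frac{i \sqrt{7}}{2}$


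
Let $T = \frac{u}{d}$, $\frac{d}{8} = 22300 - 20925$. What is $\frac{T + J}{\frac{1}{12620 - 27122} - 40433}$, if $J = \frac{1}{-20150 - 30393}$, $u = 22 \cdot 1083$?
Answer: $- \frac{396902112819}{7409090371570250} \approx -5.357 \cdot 10^{-5}$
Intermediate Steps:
$u = 23826$
$d = 11000$ ($d = 8 \left(22300 - 20925\right) = 8 \cdot 1375 = 11000$)
$J = - \frac{1}{50543}$ ($J = \frac{1}{-50543} = - \frac{1}{50543} \approx -1.9785 \cdot 10^{-5}$)
$T = \frac{1083}{500}$ ($T = \frac{23826}{11000} = 23826 \cdot \frac{1}{11000} = \frac{1083}{500} \approx 2.166$)
$\frac{T + J}{\frac{1}{12620 - 27122} - 40433} = \frac{\frac{1083}{500} - \frac{1}{50543}}{\frac{1}{12620 - 27122} - 40433} = \frac{54737569}{25271500 \left(\frac{1}{-14502} - 40433\right)} = \frac{54737569}{25271500 \left(- \frac{1}{14502} - 40433\right)} = \frac{54737569}{25271500 \left(- \frac{586359367}{14502}\right)} = \frac{54737569}{25271500} \left(- \frac{14502}{586359367}\right) = - \frac{396902112819}{7409090371570250}$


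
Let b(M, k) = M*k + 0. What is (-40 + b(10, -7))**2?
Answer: 12100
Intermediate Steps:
b(M, k) = M*k
(-40 + b(10, -7))**2 = (-40 + 10*(-7))**2 = (-40 - 70)**2 = (-110)**2 = 12100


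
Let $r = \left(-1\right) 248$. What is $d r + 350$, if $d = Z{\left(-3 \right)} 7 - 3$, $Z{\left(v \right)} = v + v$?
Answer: $11510$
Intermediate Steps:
$Z{\left(v \right)} = 2 v$
$r = -248$
$d = -45$ ($d = 2 \left(-3\right) 7 - 3 = \left(-6\right) 7 - 3 = -42 - 3 = -45$)
$d r + 350 = \left(-45\right) \left(-248\right) + 350 = 11160 + 350 = 11510$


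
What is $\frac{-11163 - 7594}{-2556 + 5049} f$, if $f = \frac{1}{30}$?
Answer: $- \frac{18757}{74790} \approx -0.2508$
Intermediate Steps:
$f = \frac{1}{30} \approx 0.033333$
$\frac{-11163 - 7594}{-2556 + 5049} f = \frac{-11163 - 7594}{-2556 + 5049} \cdot \frac{1}{30} = - \frac{18757}{2493} \cdot \frac{1}{30} = \left(-18757\right) \frac{1}{2493} \cdot \frac{1}{30} = \left(- \frac{18757}{2493}\right) \frac{1}{30} = - \frac{18757}{74790}$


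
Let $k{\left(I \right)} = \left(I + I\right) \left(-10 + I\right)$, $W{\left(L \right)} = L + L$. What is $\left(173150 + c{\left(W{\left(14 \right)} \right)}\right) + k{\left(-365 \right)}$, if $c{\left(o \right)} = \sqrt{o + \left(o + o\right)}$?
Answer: $446900 + 2 \sqrt{21} \approx 4.4691 \cdot 10^{5}$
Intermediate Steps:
$W{\left(L \right)} = 2 L$
$c{\left(o \right)} = \sqrt{3} \sqrt{o}$ ($c{\left(o \right)} = \sqrt{o + 2 o} = \sqrt{3 o} = \sqrt{3} \sqrt{o}$)
$k{\left(I \right)} = 2 I \left(-10 + I\right)$
$\left(173150 + c{\left(W{\left(14 \right)} \right)}\right) + k{\left(-365 \right)} = \left(173150 + \sqrt{3} \sqrt{2 \cdot 14}\right) + 2 \left(-365\right) \left(-10 - 365\right) = \left(173150 + \sqrt{3} \sqrt{28}\right) + 2 \left(-365\right) \left(-375\right) = \left(173150 + \sqrt{3} \cdot 2 \sqrt{7}\right) + 273750 = \left(173150 + 2 \sqrt{21}\right) + 273750 = 446900 + 2 \sqrt{21}$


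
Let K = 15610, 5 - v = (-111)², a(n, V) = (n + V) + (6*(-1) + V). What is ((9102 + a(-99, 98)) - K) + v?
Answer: -18733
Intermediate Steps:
a(n, V) = -6 + n + 2*V (a(n, V) = (V + n) + (-6 + V) = -6 + n + 2*V)
v = -12316 (v = 5 - 1*(-111)² = 5 - 1*12321 = 5 - 12321 = -12316)
((9102 + a(-99, 98)) - K) + v = ((9102 + (-6 - 99 + 2*98)) - 1*15610) - 12316 = ((9102 + (-6 - 99 + 196)) - 15610) - 12316 = ((9102 + 91) - 15610) - 12316 = (9193 - 15610) - 12316 = -6417 - 12316 = -18733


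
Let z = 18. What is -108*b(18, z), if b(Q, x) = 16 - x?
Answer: 216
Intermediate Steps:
-108*b(18, z) = -108*(16 - 1*18) = -108*(16 - 18) = -108*(-2) = 216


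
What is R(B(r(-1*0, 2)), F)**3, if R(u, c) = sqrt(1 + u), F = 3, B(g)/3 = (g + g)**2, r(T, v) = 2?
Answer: 343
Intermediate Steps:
B(g) = 12*g**2 (B(g) = 3*(g + g)**2 = 3*(2*g)**2 = 3*(4*g**2) = 12*g**2)
R(B(r(-1*0, 2)), F)**3 = (sqrt(1 + 12*2**2))**3 = (sqrt(1 + 12*4))**3 = (sqrt(1 + 48))**3 = (sqrt(49))**3 = 7**3 = 343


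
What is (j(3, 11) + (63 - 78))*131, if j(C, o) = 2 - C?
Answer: -2096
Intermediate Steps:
(j(3, 11) + (63 - 78))*131 = ((2 - 1*3) + (63 - 78))*131 = ((2 - 3) - 15)*131 = (-1 - 15)*131 = -16*131 = -2096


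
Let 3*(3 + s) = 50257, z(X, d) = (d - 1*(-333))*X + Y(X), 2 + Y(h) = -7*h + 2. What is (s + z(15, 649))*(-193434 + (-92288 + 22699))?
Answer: -24756513829/3 ≈ -8.2522e+9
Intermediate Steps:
Y(h) = -7*h (Y(h) = -2 + (-7*h + 2) = -2 + (2 - 7*h) = -7*h)
z(X, d) = -7*X + X*(333 + d) (z(X, d) = (d - 1*(-333))*X - 7*X = (d + 333)*X - 7*X = (333 + d)*X - 7*X = X*(333 + d) - 7*X = -7*X + X*(333 + d))
s = 50248/3 (s = -3 + (⅓)*50257 = -3 + 50257/3 = 50248/3 ≈ 16749.)
(s + z(15, 649))*(-193434 + (-92288 + 22699)) = (50248/3 + 15*(326 + 649))*(-193434 + (-92288 + 22699)) = (50248/3 + 15*975)*(-193434 - 69589) = (50248/3 + 14625)*(-263023) = (94123/3)*(-263023) = -24756513829/3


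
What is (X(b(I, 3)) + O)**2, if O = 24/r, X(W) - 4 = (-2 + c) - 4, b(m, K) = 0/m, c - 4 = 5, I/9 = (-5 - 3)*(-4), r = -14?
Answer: 1369/49 ≈ 27.939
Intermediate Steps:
I = 288 (I = 9*((-5 - 3)*(-4)) = 9*(-8*(-4)) = 9*32 = 288)
c = 9 (c = 4 + 5 = 9)
b(m, K) = 0
X(W) = 7 (X(W) = 4 + ((-2 + 9) - 4) = 4 + (7 - 4) = 4 + 3 = 7)
O = -12/7 (O = 24/(-14) = 24*(-1/14) = -12/7 ≈ -1.7143)
(X(b(I, 3)) + O)**2 = (7 - 12/7)**2 = (37/7)**2 = 1369/49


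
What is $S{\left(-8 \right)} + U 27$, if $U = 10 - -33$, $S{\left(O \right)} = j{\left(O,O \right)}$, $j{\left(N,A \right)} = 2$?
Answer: $1163$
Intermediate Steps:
$S{\left(O \right)} = 2$
$U = 43$ ($U = 10 + 33 = 43$)
$S{\left(-8 \right)} + U 27 = 2 + 43 \cdot 27 = 2 + 1161 = 1163$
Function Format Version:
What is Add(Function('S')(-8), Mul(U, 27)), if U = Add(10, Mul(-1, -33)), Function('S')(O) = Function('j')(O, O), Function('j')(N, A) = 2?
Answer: 1163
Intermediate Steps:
Function('S')(O) = 2
U = 43 (U = Add(10, 33) = 43)
Add(Function('S')(-8), Mul(U, 27)) = Add(2, Mul(43, 27)) = Add(2, 1161) = 1163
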